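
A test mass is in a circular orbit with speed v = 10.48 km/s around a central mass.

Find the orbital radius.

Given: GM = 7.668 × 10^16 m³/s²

Convert to SI: v = 10.48 km/s = 10480 m/s.
For a circular orbit, v² = GM / r, so r = GM / v².
r = 7.668e+16 / (10480)² m ≈ 6.982e+08 m = 698.2 Mm.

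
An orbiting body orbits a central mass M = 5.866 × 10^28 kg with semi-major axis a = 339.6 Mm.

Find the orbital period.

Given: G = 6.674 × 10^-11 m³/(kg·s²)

Convert to SI: a = 339.6 Mm = 3.396e+08 m.
GM = G · M = 6.674e-11 · 5.866e+28 = 3.91497e+18 m³/s².
Kepler's third law: T = 2π √(a³ / GM).
Substituting a = 3.396e+08 m and GM = 3.91497e+18 m³/s²:
T = 2π √((3.396e+08)³ / 3.91497e+18) s
T ≈ 1.987e+04 s = 5.52 hours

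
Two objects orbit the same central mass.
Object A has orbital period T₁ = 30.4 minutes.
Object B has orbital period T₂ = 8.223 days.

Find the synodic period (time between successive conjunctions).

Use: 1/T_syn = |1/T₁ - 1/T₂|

Convert to SI: T₁ = 30.4 minutes = 1824 s; T₂ = 8.223 days = 710467 s.
T_syn = |T₁ · T₂ / (T₁ − T₂)|.
T_syn = |1824 · 710467 / (1824 − 710467)| s ≈ 1829 s = 30.48 minutes.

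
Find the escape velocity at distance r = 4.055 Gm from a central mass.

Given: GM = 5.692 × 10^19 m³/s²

Convert to SI: r = 4.055 Gm = 4.055e+09 m.
Escape velocity comes from setting total energy to zero: ½v² − GM/r = 0 ⇒ v_esc = √(2GM / r).
v_esc = √(2 · 5.692e+19 / 4.055e+09) m/s ≈ 1.676e+05 m/s = 167.6 km/s.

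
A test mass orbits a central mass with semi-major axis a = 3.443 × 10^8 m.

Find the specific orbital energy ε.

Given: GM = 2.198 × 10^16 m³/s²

ε = −GM / (2a).
ε = −2.198e+16 / (2 · 3.443e+08) J/kg ≈ -3.192e+07 J/kg = -31.92 MJ/kg.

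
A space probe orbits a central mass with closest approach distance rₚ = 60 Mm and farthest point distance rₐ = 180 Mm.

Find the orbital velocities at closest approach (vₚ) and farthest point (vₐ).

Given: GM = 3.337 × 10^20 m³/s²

Convert to SI: rₚ = 60 Mm = 6e+07 m; rₐ = 180 Mm = 1.8e+08 m.
Use the vis-viva equation v² = GM(2/r − 1/a) with a = (rₚ + rₐ)/2 = (6e+07 + 1.8e+08)/2 = 1.2e+08 m.
vₚ = √(GM · (2/rₚ − 1/a)) = √(3.337e+20 · (2/6e+07 − 1/1.2e+08)) m/s ≈ 2.888e+06 m/s = 2888 km/s.
vₐ = √(GM · (2/rₐ − 1/a)) = √(3.337e+20 · (2/1.8e+08 − 1/1.2e+08)) m/s ≈ 9.628e+05 m/s = 962.8 km/s.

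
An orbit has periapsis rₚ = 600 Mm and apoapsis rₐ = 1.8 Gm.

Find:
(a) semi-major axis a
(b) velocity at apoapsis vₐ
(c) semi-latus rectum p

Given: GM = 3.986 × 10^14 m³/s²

Convert to SI: rₚ = 600 Mm = 6e+08 m; rₐ = 1.8 Gm = 1.8e+09 m.
(a) a = (rₚ + rₐ)/2 = (6e+08 + 1.8e+09)/2 ≈ 1.2e+09 m
(b) With a = (rₚ + rₐ)/2 = 1.2e+09 m, vₐ = √(GM (2/rₐ − 1/a)) = √(3.986e+14 · (2/1.8e+09 − 1/1.2e+09)) m/s ≈ 332.7 m/s
(c) From a = (rₚ + rₐ)/2 = 1.2e+09 m and e = (rₐ − rₚ)/(rₐ + rₚ) = 0.5, p = a(1 − e²) = 1.2e+09 · (1 − (0.5)²) ≈ 9e+08 m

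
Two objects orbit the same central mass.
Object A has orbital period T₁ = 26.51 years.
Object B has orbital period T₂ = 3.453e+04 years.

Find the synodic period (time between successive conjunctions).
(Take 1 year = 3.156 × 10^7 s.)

Convert to SI: T₁ = 26.51 years = 8.36656e+08 s; T₂ = 3.453e+04 years = 1.08977e+12 s.
T_syn = |T₁ · T₂ / (T₁ − T₂)|.
T_syn = |8.36656e+08 · 1.08977e+12 / (8.36656e+08 − 1.08977e+12)| s ≈ 8.373e+08 s = 26.53 years.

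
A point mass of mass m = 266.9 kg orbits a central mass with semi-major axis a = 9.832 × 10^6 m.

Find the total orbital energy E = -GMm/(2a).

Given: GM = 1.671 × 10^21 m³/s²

E = −GMm / (2a).
E = −1.671e+21 · 266.9 / (2 · 9.832e+06) J ≈ -2.268e+16 J = -22.68 PJ.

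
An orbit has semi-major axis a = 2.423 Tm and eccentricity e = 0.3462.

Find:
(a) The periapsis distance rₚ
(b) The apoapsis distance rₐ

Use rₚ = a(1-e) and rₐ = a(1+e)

Convert to SI: a = 2.423 Tm = 2.423e+12 m.
(a) rₚ = a(1 − e) = 2.423e+12 · (1 − 0.3462) = 2.423e+12 · 0.6538 ≈ 1.584e+12 m = 1.584 Tm.
(b) rₐ = a(1 + e) = 2.423e+12 · (1 + 0.3462) = 2.423e+12 · 1.3462 ≈ 3.262e+12 m = 3.262 Tm.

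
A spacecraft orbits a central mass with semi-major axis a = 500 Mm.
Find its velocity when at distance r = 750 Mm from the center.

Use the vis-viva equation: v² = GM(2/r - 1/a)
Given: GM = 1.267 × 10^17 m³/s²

Convert to SI: a = 500 Mm = 5e+08 m; r = 750 Mm = 7.5e+08 m.
Vis-viva: v = √(GM · (2/r − 1/a)).
2/r − 1/a = 2/7.5e+08 − 1/5e+08 = 6.66667e-10 m⁻¹.
v = √(1.267e+17 · 6.66667e-10) m/s ≈ 9191 m/s = 9.191 km/s.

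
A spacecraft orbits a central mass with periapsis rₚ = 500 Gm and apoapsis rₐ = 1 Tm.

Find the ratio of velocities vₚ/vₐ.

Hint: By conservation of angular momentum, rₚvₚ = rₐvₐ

Convert to SI: rₚ = 500 Gm = 5e+11 m; rₐ = 1 Tm = 1e+12 m.
Conservation of angular momentum gives rₚvₚ = rₐvₐ, so vₚ/vₐ = rₐ/rₚ.
vₚ/vₐ = 1e+12 / 5e+11 ≈ 2.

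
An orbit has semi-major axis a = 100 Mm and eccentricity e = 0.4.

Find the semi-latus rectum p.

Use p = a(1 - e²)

Convert to SI: a = 100 Mm = 1e+08 m.
p = a (1 − e²).
p = 1e+08 · (1 − (0.4)²) = 1e+08 · 0.84 ≈ 8.4e+07 m = 84 Mm.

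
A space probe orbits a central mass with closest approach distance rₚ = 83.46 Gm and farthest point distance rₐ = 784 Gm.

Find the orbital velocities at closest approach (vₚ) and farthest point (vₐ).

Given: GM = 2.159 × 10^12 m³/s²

Convert to SI: rₚ = 83.46 Gm = 8.346e+10 m; rₐ = 784 Gm = 7.84e+11 m.
Use the vis-viva equation v² = GM(2/r − 1/a) with a = (rₚ + rₐ)/2 = (8.346e+10 + 7.84e+11)/2 = 4.3373e+11 m.
vₚ = √(GM · (2/rₚ − 1/a)) = √(2.159e+12 · (2/8.346e+10 − 1/4.3373e+11)) m/s ≈ 6.838 m/s = 6.838 m/s.
vₐ = √(GM · (2/rₐ − 1/a)) = √(2.159e+12 · (2/7.84e+11 − 1/4.3373e+11)) m/s ≈ 0.7279 m/s = 0.7279 m/s.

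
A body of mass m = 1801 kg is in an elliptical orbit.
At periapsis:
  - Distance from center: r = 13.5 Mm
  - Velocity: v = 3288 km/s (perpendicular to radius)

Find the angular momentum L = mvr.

Convert to SI: r = 13.5 Mm = 1.35e+07 m; v = 3288 km/s = 3.288e+06 m/s.
Since v is perpendicular to r, L = m · v · r.
L = 1801 · 3.288e+06 · 1.35e+07 kg·m²/s ≈ 7.994e+16 kg·m²/s.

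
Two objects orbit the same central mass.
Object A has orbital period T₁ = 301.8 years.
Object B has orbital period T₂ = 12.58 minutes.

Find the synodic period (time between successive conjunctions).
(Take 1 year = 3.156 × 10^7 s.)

Convert to SI: T₁ = 301.8 years = 9.52481e+09 s; T₂ = 12.58 minutes = 754.8 s.
T_syn = |T₁ · T₂ / (T₁ − T₂)|.
T_syn = |9.52481e+09 · 754.8 / (9.52481e+09 − 754.8)| s ≈ 754.8 s = 12.58 minutes.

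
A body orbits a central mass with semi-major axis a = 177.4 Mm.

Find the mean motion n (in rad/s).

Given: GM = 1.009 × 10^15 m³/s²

Convert to SI: a = 177.4 Mm = 1.774e+08 m.
n = √(GM / a³).
n = √(1.009e+15 / (1.774e+08)³) rad/s ≈ 1.344e-05 rad/s.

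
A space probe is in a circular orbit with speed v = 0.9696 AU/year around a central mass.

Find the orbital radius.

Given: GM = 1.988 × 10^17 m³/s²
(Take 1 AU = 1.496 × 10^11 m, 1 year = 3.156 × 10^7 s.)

Convert to SI: v = 0.9696 AU/year = 4596.08 m/s.
For a circular orbit, v² = GM / r, so r = GM / v².
r = 1.988e+17 / (4596.08)² m ≈ 9.411e+09 m = 0.06291 AU.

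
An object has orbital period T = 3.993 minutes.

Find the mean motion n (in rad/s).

Convert to SI: T = 3.993 minutes = 239.58 s.
n = 2π / T.
n = 2π / 239.58 s ≈ 0.02623 rad/s.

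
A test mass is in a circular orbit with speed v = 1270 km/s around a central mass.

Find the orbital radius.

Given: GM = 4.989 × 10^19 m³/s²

Convert to SI: v = 1270 km/s = 1.27e+06 m/s.
For a circular orbit, v² = GM / r, so r = GM / v².
r = 4.989e+19 / (1.27e+06)² m ≈ 3.093e+07 m = 30.93 Mm.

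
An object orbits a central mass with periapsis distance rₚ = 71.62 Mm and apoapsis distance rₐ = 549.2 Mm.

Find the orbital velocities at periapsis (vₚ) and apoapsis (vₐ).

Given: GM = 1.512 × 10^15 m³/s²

Convert to SI: rₚ = 71.62 Mm = 7.162e+07 m; rₐ = 549.2 Mm = 5.492e+08 m.
Use the vis-viva equation v² = GM(2/r − 1/a) with a = (rₚ + rₐ)/2 = (7.162e+07 + 5.492e+08)/2 = 3.1041e+08 m.
vₚ = √(GM · (2/rₚ − 1/a)) = √(1.512e+15 · (2/7.162e+07 − 1/3.1041e+08)) m/s ≈ 6112 m/s = 6.112 km/s.
vₐ = √(GM · (2/rₐ − 1/a)) = √(1.512e+15 · (2/5.492e+08 − 1/3.1041e+08)) m/s ≈ 797 m/s = 797 m/s.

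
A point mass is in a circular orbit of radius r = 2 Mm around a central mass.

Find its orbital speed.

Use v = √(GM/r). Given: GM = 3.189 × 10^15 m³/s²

Convert to SI: r = 2 Mm = 2e+06 m.
For a circular orbit, gravity supplies the centripetal force, so v = √(GM / r).
v = √(3.189e+15 / 2e+06) m/s ≈ 3.993e+04 m/s = 39.93 km/s.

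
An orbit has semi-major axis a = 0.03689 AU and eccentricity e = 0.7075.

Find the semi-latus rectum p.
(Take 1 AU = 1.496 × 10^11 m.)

Convert to SI: a = 0.03689 AU = 5.51874e+09 m.
p = a (1 − e²).
p = 5.51874e+09 · (1 − (0.7075)²) = 5.51874e+09 · 0.499444 ≈ 2.756e+09 m = 0.01842 AU.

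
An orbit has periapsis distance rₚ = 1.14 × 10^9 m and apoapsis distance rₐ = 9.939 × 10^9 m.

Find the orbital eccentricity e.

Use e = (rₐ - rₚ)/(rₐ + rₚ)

e = (rₐ − rₚ) / (rₐ + rₚ).
e = (9.939e+09 − 1.14e+09) / (9.939e+09 + 1.14e+09) = 8.799e+09 / 1.1079e+10 ≈ 0.7942.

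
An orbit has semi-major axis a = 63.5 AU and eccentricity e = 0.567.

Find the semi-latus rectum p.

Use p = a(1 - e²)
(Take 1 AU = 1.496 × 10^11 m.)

Convert to SI: a = 63.5 AU = 9.4996e+12 m.
p = a (1 − e²).
p = 9.4996e+12 · (1 − (0.567)²) = 9.4996e+12 · 0.678511 ≈ 6.446e+12 m = 43.09 AU.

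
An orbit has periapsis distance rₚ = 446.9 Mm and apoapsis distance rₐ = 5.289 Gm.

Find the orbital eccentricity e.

Convert to SI: rₚ = 446.9 Mm = 4.469e+08 m; rₐ = 5.289 Gm = 5.289e+09 m.
e = (rₐ − rₚ) / (rₐ + rₚ).
e = (5.289e+09 − 4.469e+08) / (5.289e+09 + 4.469e+08) = 4.8421e+09 / 5.7359e+09 ≈ 0.8442.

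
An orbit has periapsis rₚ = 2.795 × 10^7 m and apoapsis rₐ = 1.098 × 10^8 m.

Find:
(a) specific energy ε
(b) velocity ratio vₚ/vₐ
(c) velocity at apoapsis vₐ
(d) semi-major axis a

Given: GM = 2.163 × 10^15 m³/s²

(a) With a = (rₚ + rₐ)/2 = 6.8875e+07 m, ε = −GM/(2a) = −2.163e+15/(2 · 6.8875e+07) J/kg ≈ -1.57e+07 J/kg
(b) Conservation of angular momentum (rₚvₚ = rₐvₐ) gives vₚ/vₐ = rₐ/rₚ = 1.098e+08/2.795e+07 ≈ 3.928
(c) With a = (rₚ + rₐ)/2 = 6.8875e+07 m, vₐ = √(GM (2/rₐ − 1/a)) = √(2.163e+15 · (2/1.098e+08 − 1/6.8875e+07)) m/s ≈ 2827 m/s
(d) a = (rₚ + rₐ)/2 = (2.795e+07 + 1.098e+08)/2 ≈ 6.888e+07 m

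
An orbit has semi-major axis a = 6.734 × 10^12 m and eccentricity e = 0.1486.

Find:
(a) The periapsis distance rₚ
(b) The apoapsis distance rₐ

(a) rₚ = a(1 − e) = 6.734e+12 · (1 − 0.1486) = 6.734e+12 · 0.8514 ≈ 5.733e+12 m = 5.733 × 10^12 m.
(b) rₐ = a(1 + e) = 6.734e+12 · (1 + 0.1486) = 6.734e+12 · 1.1486 ≈ 7.735e+12 m = 7.735 × 10^12 m.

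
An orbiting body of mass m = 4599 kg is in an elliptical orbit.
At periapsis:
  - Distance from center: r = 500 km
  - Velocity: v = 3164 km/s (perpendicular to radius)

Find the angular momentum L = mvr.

Convert to SI: r = 500 km = 500000 m; v = 3164 km/s = 3.164e+06 m/s.
Since v is perpendicular to r, L = m · v · r.
L = 4599 · 3.164e+06 · 500000 kg·m²/s ≈ 7.276e+15 kg·m²/s.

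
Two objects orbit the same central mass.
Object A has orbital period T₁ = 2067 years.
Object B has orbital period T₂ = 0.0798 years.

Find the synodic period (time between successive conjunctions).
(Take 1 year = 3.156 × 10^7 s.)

Convert to SI: T₁ = 2067 years = 6.52345e+10 s; T₂ = 0.0798 years = 2.51849e+06 s.
T_syn = |T₁ · T₂ / (T₁ − T₂)|.
T_syn = |6.52345e+10 · 2.51849e+06 / (6.52345e+10 − 2.51849e+06)| s ≈ 2.519e+06 s = 0.0798 years.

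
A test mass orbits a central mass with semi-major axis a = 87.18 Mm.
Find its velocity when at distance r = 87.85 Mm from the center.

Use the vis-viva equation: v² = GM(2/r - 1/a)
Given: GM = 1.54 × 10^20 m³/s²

Convert to SI: a = 87.18 Mm = 8.718e+07 m; r = 87.85 Mm = 8.785e+07 m.
Vis-viva: v = √(GM · (2/r − 1/a)).
2/r − 1/a = 2/8.785e+07 − 1/8.718e+07 = 1.12956e-08 m⁻¹.
v = √(1.54e+20 · 1.12956e-08) m/s ≈ 1.319e+06 m/s = 1319 km/s.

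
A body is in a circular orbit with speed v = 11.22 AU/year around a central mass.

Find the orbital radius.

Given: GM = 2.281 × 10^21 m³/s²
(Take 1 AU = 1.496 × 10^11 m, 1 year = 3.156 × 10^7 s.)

Convert to SI: v = 11.22 AU/year = 53184.8 m/s.
For a circular orbit, v² = GM / r, so r = GM / v².
r = 2.281e+21 / (53184.8)² m ≈ 8.064e+11 m = 5.39 AU.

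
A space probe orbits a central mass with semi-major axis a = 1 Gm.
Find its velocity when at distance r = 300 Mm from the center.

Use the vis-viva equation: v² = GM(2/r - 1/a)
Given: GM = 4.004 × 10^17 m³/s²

Convert to SI: a = 1 Gm = 1e+09 m; r = 300 Mm = 3e+08 m.
Vis-viva: v = √(GM · (2/r − 1/a)).
2/r − 1/a = 2/3e+08 − 1/1e+09 = 5.66667e-09 m⁻¹.
v = √(4.004e+17 · 5.66667e-09) m/s ≈ 4.763e+04 m/s = 47.63 km/s.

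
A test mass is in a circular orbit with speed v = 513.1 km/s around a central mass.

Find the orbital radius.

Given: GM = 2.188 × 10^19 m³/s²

Convert to SI: v = 513.1 km/s = 513100 m/s.
For a circular orbit, v² = GM / r, so r = GM / v².
r = 2.188e+19 / (513100)² m ≈ 8.311e+07 m = 83.11 Mm.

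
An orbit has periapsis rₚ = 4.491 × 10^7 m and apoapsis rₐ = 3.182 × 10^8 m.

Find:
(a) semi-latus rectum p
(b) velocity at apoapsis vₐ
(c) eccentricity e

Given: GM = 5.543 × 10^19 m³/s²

(a) From a = (rₚ + rₐ)/2 = 1.81555e+08 m and e = (rₐ − rₚ)/(rₐ + rₚ) = 0.752637, p = a(1 − e²) = 1.81555e+08 · (1 − (0.752637)²) ≈ 7.871e+07 m
(b) With a = (rₚ + rₐ)/2 = 1.81555e+08 m, vₐ = √(GM (2/rₐ − 1/a)) = √(5.543e+19 · (2/3.182e+08 − 1/1.81555e+08)) m/s ≈ 2.076e+05 m/s
(c) e = (rₐ − rₚ)/(rₐ + rₚ) = (3.182e+08 − 4.491e+07)/(3.182e+08 + 4.491e+07) ≈ 0.7526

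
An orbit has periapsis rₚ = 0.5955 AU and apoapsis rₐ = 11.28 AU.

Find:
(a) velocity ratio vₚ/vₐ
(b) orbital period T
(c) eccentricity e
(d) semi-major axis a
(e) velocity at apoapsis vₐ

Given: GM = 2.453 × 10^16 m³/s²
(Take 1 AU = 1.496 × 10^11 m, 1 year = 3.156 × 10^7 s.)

Convert to SI: rₚ = 0.5955 AU = 8.90868e+10 m; rₐ = 11.28 AU = 1.68749e+12 m.
(a) Conservation of angular momentum (rₚvₚ = rₐvₐ) gives vₚ/vₐ = rₐ/rₚ = 1.68749e+12/8.90868e+10 ≈ 18.94
(b) With a = (rₚ + rₐ)/2 = 8.88287e+11 m, T = 2π √(a³/GM) = 2π √((8.88287e+11)³/2.453e+16) s ≈ 3.359e+10 s
(c) e = (rₐ − rₚ)/(rₐ + rₚ) = (1.68749e+12 − 8.90868e+10)/(1.68749e+12 + 8.90868e+10) ≈ 0.8997
(d) a = (rₚ + rₐ)/2 = (8.90868e+10 + 1.68749e+12)/2 ≈ 8.883e+11 m
(e) With a = (rₚ + rₐ)/2 = 8.88287e+11 m, vₐ = √(GM (2/rₐ − 1/a)) = √(2.453e+16 · (2/1.68749e+12 − 1/8.88287e+11)) m/s ≈ 38.18 m/s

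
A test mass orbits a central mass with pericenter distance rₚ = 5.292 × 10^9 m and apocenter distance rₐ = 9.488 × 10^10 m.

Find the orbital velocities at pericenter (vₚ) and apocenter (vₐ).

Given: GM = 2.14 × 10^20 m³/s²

Use the vis-viva equation v² = GM(2/r − 1/a) with a = (rₚ + rₐ)/2 = (5.292e+09 + 9.488e+10)/2 = 5.0086e+10 m.
vₚ = √(GM · (2/rₚ − 1/a)) = √(2.14e+20 · (2/5.292e+09 − 1/5.0086e+10)) m/s ≈ 2.768e+05 m/s = 276.8 km/s.
vₐ = √(GM · (2/rₐ − 1/a)) = √(2.14e+20 · (2/9.488e+10 − 1/5.0086e+10)) m/s ≈ 1.544e+04 m/s = 15.44 km/s.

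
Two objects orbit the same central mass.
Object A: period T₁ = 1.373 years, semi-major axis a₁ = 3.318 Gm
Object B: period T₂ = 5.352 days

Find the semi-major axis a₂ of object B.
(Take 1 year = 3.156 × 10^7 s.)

Convert to SI: T₁ = 1.373 years = 4.33319e+07 s; a₁ = 3.318 Gm = 3.318e+09 m; T₂ = 5.352 days = 462413 s.
Kepler's third law: (T₁/T₂)² = (a₁/a₂)³ ⇒ a₂ = a₁ · (T₂/T₁)^(2/3).
T₂/T₁ = 462413 / 4.33319e+07 = 0.0106714.
a₂ = 3.318e+09 · (0.0106714)^(2/3) m ≈ 1.608e+08 m = 160.8 Mm.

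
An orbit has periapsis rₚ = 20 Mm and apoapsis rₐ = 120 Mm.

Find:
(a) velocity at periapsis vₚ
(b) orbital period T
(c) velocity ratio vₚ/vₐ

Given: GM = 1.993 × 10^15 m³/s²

Convert to SI: rₚ = 20 Mm = 2e+07 m; rₐ = 120 Mm = 1.2e+08 m.
(a) With a = (rₚ + rₐ)/2 = 7e+07 m, vₚ = √(GM (2/rₚ − 1/a)) = √(1.993e+15 · (2/2e+07 − 1/7e+07)) m/s ≈ 1.307e+04 m/s
(b) With a = (rₚ + rₐ)/2 = 7e+07 m, T = 2π √(a³/GM) = 2π √((7e+07)³/1.993e+15) s ≈ 8.243e+04 s
(c) Conservation of angular momentum (rₚvₚ = rₐvₐ) gives vₚ/vₐ = rₐ/rₚ = 1.2e+08/2e+07 ≈ 6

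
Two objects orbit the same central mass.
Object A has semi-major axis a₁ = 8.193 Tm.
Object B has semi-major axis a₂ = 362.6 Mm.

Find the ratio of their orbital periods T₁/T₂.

Convert to SI: a₁ = 8.193 Tm = 8.193e+12 m; a₂ = 362.6 Mm = 3.626e+08 m.
From Kepler's third law, (T₁/T₂)² = (a₁/a₂)³, so T₁/T₂ = (a₁/a₂)^(3/2).
a₁/a₂ = 8.193e+12 / 3.626e+08 = 22595.1.
T₁/T₂ = (22595.1)^(3/2) ≈ 3.396e+06.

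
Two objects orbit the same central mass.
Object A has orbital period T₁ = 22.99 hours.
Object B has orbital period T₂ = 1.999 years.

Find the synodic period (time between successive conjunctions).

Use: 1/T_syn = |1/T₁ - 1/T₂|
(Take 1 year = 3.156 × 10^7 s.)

Convert to SI: T₁ = 22.99 hours = 82764 s; T₂ = 1.999 years = 6.30884e+07 s.
T_syn = |T₁ · T₂ / (T₁ − T₂)|.
T_syn = |82764 · 6.30884e+07 / (82764 − 6.30884e+07)| s ≈ 8.287e+04 s = 23.02 hours.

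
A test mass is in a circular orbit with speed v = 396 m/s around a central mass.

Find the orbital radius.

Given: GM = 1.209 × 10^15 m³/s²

For a circular orbit, v² = GM / r, so r = GM / v².
r = 1.209e+15 / (396)² m ≈ 7.71e+09 m = 7.71 × 10^9 m.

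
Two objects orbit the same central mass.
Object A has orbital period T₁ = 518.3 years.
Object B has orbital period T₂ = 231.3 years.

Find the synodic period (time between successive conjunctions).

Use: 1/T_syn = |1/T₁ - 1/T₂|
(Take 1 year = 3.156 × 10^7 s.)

Convert to SI: T₁ = 518.3 years = 1.63575e+10 s; T₂ = 231.3 years = 7.29983e+09 s.
T_syn = |T₁ · T₂ / (T₁ − T₂)|.
T_syn = |1.63575e+10 · 7.29983e+09 / (1.63575e+10 − 7.29983e+09)| s ≈ 1.318e+10 s = 417.7 years.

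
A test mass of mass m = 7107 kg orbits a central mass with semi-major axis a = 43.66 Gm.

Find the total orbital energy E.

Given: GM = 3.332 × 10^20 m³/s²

Convert to SI: a = 43.66 Gm = 4.366e+10 m.
E = −GMm / (2a).
E = −3.332e+20 · 7107 / (2 · 4.366e+10) J ≈ -2.712e+13 J = -27.12 TJ.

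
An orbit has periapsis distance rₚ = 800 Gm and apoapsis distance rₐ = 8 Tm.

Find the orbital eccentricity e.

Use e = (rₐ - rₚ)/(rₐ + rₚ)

Convert to SI: rₚ = 800 Gm = 8e+11 m; rₐ = 8 Tm = 8e+12 m.
e = (rₐ − rₚ) / (rₐ + rₚ).
e = (8e+12 − 8e+11) / (8e+12 + 8e+11) = 7.2e+12 / 8.8e+12 ≈ 0.8182.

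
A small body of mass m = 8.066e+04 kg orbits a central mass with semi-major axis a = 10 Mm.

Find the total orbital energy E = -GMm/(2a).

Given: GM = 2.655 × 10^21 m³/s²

Convert to SI: a = 10 Mm = 1e+07 m.
E = −GMm / (2a).
E = −2.655e+21 · 8.066e+04 / (2 · 1e+07) J ≈ -1.071e+19 J = -10.71 EJ.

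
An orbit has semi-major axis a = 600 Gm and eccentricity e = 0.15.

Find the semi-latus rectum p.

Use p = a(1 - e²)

Convert to SI: a = 600 Gm = 6e+11 m.
p = a (1 − e²).
p = 6e+11 · (1 − (0.15)²) = 6e+11 · 0.9775 ≈ 5.865e+11 m = 586.5 Gm.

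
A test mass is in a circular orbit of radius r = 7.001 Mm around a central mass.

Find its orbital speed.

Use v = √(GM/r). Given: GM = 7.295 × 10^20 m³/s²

Convert to SI: r = 7.001 Mm = 7.001e+06 m.
For a circular orbit, gravity supplies the centripetal force, so v = √(GM / r).
v = √(7.295e+20 / 7.001e+06) m/s ≈ 1.021e+07 m/s = 1.021e+04 km/s.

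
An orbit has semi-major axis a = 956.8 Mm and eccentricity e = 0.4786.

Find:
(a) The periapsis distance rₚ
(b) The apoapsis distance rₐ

Convert to SI: a = 956.8 Mm = 9.568e+08 m.
(a) rₚ = a(1 − e) = 9.568e+08 · (1 − 0.4786) = 9.568e+08 · 0.5214 ≈ 4.989e+08 m = 498.9 Mm.
(b) rₐ = a(1 + e) = 9.568e+08 · (1 + 0.4786) = 9.568e+08 · 1.4786 ≈ 1.415e+09 m = 1.415 Gm.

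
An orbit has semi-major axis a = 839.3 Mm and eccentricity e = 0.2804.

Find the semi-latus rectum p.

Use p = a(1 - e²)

Convert to SI: a = 839.3 Mm = 8.393e+08 m.
p = a (1 − e²).
p = 8.393e+08 · (1 − (0.2804)²) = 8.393e+08 · 0.921376 ≈ 7.733e+08 m = 773.3 Mm.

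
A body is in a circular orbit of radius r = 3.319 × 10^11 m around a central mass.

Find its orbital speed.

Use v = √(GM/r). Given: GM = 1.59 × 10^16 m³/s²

For a circular orbit, gravity supplies the centripetal force, so v = √(GM / r).
v = √(1.59e+16 / 3.319e+11) m/s ≈ 218.9 m/s = 218.9 m/s.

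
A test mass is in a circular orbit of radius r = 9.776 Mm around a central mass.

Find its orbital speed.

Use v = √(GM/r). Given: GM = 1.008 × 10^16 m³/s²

Convert to SI: r = 9.776 Mm = 9.776e+06 m.
For a circular orbit, gravity supplies the centripetal force, so v = √(GM / r).
v = √(1.008e+16 / 9.776e+06) m/s ≈ 3.211e+04 m/s = 32.11 km/s.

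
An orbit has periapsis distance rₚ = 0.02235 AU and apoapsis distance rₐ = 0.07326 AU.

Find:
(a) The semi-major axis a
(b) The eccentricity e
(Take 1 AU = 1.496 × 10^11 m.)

Convert to SI: rₚ = 0.02235 AU = 3.34356e+09 m; rₐ = 0.07326 AU = 1.09597e+10 m.
(a) a = (rₚ + rₐ) / 2 = (3.34356e+09 + 1.09597e+10) / 2 ≈ 7.152e+09 m = 0.04781 AU.
(b) e = (rₐ − rₚ) / (rₐ + rₚ) = (1.09597e+10 − 3.34356e+09) / (1.09597e+10 + 3.34356e+09) ≈ 0.5325.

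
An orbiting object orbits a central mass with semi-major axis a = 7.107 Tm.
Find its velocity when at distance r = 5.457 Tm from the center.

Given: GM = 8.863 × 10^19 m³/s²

Convert to SI: a = 7.107 Tm = 7.107e+12 m; r = 5.457 Tm = 5.457e+12 m.
Vis-viva: v = √(GM · (2/r − 1/a)).
2/r − 1/a = 2/5.457e+12 − 1/7.107e+12 = 2.25795e-13 m⁻¹.
v = √(8.863e+19 · 2.25795e-13) m/s ≈ 4474 m/s = 4.474 km/s.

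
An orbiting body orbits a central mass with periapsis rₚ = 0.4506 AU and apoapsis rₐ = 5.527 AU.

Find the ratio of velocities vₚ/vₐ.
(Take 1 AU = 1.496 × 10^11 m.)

Convert to SI: rₚ = 0.4506 AU = 6.74098e+10 m; rₐ = 5.527 AU = 8.26839e+11 m.
Conservation of angular momentum gives rₚvₚ = rₐvₐ, so vₚ/vₐ = rₐ/rₚ.
vₚ/vₐ = 8.26839e+11 / 6.74098e+10 ≈ 12.27.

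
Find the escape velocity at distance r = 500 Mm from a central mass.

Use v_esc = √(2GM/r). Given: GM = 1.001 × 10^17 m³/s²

Convert to SI: r = 500 Mm = 5e+08 m.
Escape velocity comes from setting total energy to zero: ½v² − GM/r = 0 ⇒ v_esc = √(2GM / r).
v_esc = √(2 · 1.001e+17 / 5e+08) m/s ≈ 2.001e+04 m/s = 20.01 km/s.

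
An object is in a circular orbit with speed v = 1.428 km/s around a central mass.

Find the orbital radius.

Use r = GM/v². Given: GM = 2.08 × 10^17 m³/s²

Convert to SI: v = 1.428 km/s = 1428 m/s.
For a circular orbit, v² = GM / r, so r = GM / v².
r = 2.08e+17 / (1428)² m ≈ 1.02e+11 m = 102 Gm.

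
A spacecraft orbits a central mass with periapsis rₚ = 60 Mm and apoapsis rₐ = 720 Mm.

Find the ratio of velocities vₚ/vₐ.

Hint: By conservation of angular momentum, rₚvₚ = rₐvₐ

Convert to SI: rₚ = 60 Mm = 6e+07 m; rₐ = 720 Mm = 7.2e+08 m.
Conservation of angular momentum gives rₚvₚ = rₐvₐ, so vₚ/vₐ = rₐ/rₚ.
vₚ/vₐ = 7.2e+08 / 6e+07 ≈ 12.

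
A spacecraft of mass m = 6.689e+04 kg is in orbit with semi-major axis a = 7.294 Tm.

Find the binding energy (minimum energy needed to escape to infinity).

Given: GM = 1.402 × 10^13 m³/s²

Convert to SI: a = 7.294 Tm = 7.294e+12 m.
Total orbital energy is E = −GMm/(2a); binding energy is E_bind = −E = GMm/(2a).
E_bind = 1.402e+13 · 6.689e+04 / (2 · 7.294e+12) J ≈ 6.429e+04 J = 64.29 kJ.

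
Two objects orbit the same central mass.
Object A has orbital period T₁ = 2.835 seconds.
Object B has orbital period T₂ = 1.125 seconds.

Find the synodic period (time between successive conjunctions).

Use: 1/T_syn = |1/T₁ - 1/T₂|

T_syn = |T₁ · T₂ / (T₁ − T₂)|.
T_syn = |2.835 · 1.125 / (2.835 − 1.125)| s ≈ 1.865 s = 1.865 seconds.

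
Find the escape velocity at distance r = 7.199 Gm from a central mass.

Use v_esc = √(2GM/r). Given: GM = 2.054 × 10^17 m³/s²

Convert to SI: r = 7.199 Gm = 7.199e+09 m.
Escape velocity comes from setting total energy to zero: ½v² − GM/r = 0 ⇒ v_esc = √(2GM / r).
v_esc = √(2 · 2.054e+17 / 7.199e+09) m/s ≈ 7554 m/s = 7.554 km/s.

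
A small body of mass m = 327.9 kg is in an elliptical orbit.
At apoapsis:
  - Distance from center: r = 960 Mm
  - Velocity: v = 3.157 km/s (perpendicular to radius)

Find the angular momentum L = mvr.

Convert to SI: r = 960 Mm = 9.6e+08 m; v = 3.157 km/s = 3157 m/s.
Since v is perpendicular to r, L = m · v · r.
L = 327.9 · 3157 · 9.6e+08 kg·m²/s ≈ 9.938e+14 kg·m²/s.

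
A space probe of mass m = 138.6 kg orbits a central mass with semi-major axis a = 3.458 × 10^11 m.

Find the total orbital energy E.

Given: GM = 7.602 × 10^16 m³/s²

E = −GMm / (2a).
E = −7.602e+16 · 138.6 / (2 · 3.458e+11) J ≈ -1.523e+07 J = -15.23 MJ.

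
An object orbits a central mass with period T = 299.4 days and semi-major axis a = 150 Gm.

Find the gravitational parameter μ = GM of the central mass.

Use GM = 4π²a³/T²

Convert to SI: T = 299.4 days = 2.58682e+07 s; a = 150 Gm = 1.5e+11 m.
GM = 4π² · a³ / T².
GM = 4π² · (1.5e+11)³ / (2.58682e+07)² m³/s² ≈ 1.991e+20 m³/s² = 1.991 × 10^20 m³/s².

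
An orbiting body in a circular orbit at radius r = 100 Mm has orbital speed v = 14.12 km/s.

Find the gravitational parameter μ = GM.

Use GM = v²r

Convert to SI: r = 100 Mm = 1e+08 m; v = 14.12 km/s = 14120 m/s.
For a circular orbit v² = GM/r, so GM = v² · r.
GM = (14120)² · 1e+08 m³/s² ≈ 1.994e+16 m³/s² = 1.994 × 10^16 m³/s².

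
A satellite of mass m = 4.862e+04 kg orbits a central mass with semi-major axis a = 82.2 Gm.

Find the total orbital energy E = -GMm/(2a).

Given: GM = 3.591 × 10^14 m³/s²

Convert to SI: a = 82.2 Gm = 8.22e+10 m.
E = −GMm / (2a).
E = −3.591e+14 · 4.862e+04 / (2 · 8.22e+10) J ≈ -1.062e+08 J = -106.2 MJ.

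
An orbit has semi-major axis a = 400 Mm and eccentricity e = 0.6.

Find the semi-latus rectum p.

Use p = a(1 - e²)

Convert to SI: a = 400 Mm = 4e+08 m.
p = a (1 − e²).
p = 4e+08 · (1 − (0.6)²) = 4e+08 · 0.64 ≈ 2.56e+08 m = 256 Mm.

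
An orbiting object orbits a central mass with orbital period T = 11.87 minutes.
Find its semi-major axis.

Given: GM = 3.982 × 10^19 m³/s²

Convert to SI: T = 11.87 minutes = 712.2 s.
Invert Kepler's third law: a = (GM · T² / (4π²))^(1/3).
Substituting T = 712.2 s and GM = 3.982e+19 m³/s²:
a = (3.982e+19 · (712.2)² / (4π²))^(1/3) m
a ≈ 7.998e+07 m = 79.98 Mm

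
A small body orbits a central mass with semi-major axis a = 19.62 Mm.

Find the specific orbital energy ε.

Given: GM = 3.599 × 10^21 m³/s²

Convert to SI: a = 19.62 Mm = 1.962e+07 m.
ε = −GM / (2a).
ε = −3.599e+21 / (2 · 1.962e+07) J/kg ≈ -9.172e+13 J/kg = -9.172e+04 GJ/kg.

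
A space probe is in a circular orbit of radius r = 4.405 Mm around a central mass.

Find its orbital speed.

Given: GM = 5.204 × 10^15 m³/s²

Convert to SI: r = 4.405 Mm = 4.405e+06 m.
For a circular orbit, gravity supplies the centripetal force, so v = √(GM / r).
v = √(5.204e+15 / 4.405e+06) m/s ≈ 3.437e+04 m/s = 34.37 km/s.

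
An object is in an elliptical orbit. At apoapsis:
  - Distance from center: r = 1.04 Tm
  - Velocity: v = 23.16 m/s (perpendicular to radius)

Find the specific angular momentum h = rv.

Convert to SI: r = 1.04 Tm = 1.04e+12 m.
With v perpendicular to r, h = r · v.
h = 1.04e+12 · 23.16 m²/s ≈ 2.409e+13 m²/s.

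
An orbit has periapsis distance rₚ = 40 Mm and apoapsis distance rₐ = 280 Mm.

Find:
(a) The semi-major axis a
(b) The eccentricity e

Convert to SI: rₚ = 40 Mm = 4e+07 m; rₐ = 280 Mm = 2.8e+08 m.
(a) a = (rₚ + rₐ) / 2 = (4e+07 + 2.8e+08) / 2 ≈ 1.6e+08 m = 160 Mm.
(b) e = (rₐ − rₚ) / (rₐ + rₚ) = (2.8e+08 − 4e+07) / (2.8e+08 + 4e+07) ≈ 0.75.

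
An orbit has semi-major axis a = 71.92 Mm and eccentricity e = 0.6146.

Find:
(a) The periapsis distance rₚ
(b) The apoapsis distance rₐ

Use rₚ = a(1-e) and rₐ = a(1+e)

Convert to SI: a = 71.92 Mm = 7.192e+07 m.
(a) rₚ = a(1 − e) = 7.192e+07 · (1 − 0.6146) = 7.192e+07 · 0.3854 ≈ 2.772e+07 m = 27.72 Mm.
(b) rₐ = a(1 + e) = 7.192e+07 · (1 + 0.6146) = 7.192e+07 · 1.6146 ≈ 1.161e+08 m = 116.1 Mm.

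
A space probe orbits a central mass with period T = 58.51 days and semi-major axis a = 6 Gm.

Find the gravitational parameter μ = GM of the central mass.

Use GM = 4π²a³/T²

Convert to SI: T = 58.51 days = 5.05526e+06 s; a = 6 Gm = 6e+09 m.
GM = 4π² · a³ / T².
GM = 4π² · (6e+09)³ / (5.05526e+06)² m³/s² ≈ 3.337e+17 m³/s² = 3.337 × 10^17 m³/s².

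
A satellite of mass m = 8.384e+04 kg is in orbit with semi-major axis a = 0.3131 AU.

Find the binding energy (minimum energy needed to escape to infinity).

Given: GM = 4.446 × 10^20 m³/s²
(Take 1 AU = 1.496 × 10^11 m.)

Convert to SI: a = 0.3131 AU = 4.68398e+10 m.
Total orbital energy is E = −GMm/(2a); binding energy is E_bind = −E = GMm/(2a).
E_bind = 4.446e+20 · 8.384e+04 / (2 · 4.68398e+10) J ≈ 3.979e+14 J = 397.9 TJ.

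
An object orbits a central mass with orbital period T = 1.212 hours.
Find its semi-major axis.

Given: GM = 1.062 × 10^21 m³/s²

Convert to SI: T = 1.212 hours = 4363.2 s.
Invert Kepler's third law: a = (GM · T² / (4π²))^(1/3).
Substituting T = 4363.2 s and GM = 1.062e+21 m³/s²:
a = (1.062e+21 · (4363.2)² / (4π²))^(1/3) m
a ≈ 8.001e+08 m = 800.1 Mm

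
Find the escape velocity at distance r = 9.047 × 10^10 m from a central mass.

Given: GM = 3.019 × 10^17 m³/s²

Escape velocity comes from setting total energy to zero: ½v² − GM/r = 0 ⇒ v_esc = √(2GM / r).
v_esc = √(2 · 3.019e+17 / 9.047e+10) m/s ≈ 2583 m/s = 2.583 km/s.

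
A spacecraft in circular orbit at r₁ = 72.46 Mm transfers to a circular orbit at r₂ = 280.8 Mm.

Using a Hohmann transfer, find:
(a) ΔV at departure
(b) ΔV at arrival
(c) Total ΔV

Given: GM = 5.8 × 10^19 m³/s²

Convert to SI: r₁ = 72.46 Mm = 7.246e+07 m; r₂ = 280.8 Mm = 2.808e+08 m.
Transfer semi-major axis: a_t = (r₁ + r₂)/2 = (7.246e+07 + 2.808e+08)/2 = 1.7663e+08 m.
Circular speeds: v₁ = √(GM/r₁) = 894674 m/s, v₂ = √(GM/r₂) = 454481 m/s.
Transfer speeds (vis-viva v² = GM(2/r − 1/a_t)): v₁ᵗ = 1.12806e+06 m/s, v₂ᵗ = 291093 m/s.
(a) ΔV₁ = |v₁ᵗ − v₁| ≈ 2.334e+05 m/s = 233.4 km/s.
(b) ΔV₂ = |v₂ − v₂ᵗ| ≈ 1.634e+05 m/s = 163.4 km/s.
(c) ΔV_total = ΔV₁ + ΔV₂ ≈ 3.968e+05 m/s = 396.8 km/s.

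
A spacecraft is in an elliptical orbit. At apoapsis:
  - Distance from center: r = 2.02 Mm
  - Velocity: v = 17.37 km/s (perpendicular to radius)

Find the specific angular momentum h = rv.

Convert to SI: r = 2.02 Mm = 2.02e+06 m; v = 17.37 km/s = 17370 m/s.
With v perpendicular to r, h = r · v.
h = 2.02e+06 · 17370 m²/s ≈ 3.509e+10 m²/s.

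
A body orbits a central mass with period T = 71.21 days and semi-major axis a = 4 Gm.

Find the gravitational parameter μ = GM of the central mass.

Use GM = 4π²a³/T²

Convert to SI: T = 71.21 days = 6.15254e+06 s; a = 4 Gm = 4e+09 m.
GM = 4π² · a³ / T².
GM = 4π² · (4e+09)³ / (6.15254e+06)² m³/s² ≈ 6.675e+16 m³/s² = 6.675 × 10^16 m³/s².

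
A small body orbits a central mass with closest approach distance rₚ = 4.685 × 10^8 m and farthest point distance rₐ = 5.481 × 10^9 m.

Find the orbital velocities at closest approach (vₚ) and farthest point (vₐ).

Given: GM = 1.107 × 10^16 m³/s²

Use the vis-viva equation v² = GM(2/r − 1/a) with a = (rₚ + rₐ)/2 = (4.685e+08 + 5.481e+09)/2 = 2.97475e+09 m.
vₚ = √(GM · (2/rₚ − 1/a)) = √(1.107e+16 · (2/4.685e+08 − 1/2.97475e+09)) m/s ≈ 6598 m/s = 6.598 km/s.
vₐ = √(GM · (2/rₐ − 1/a)) = √(1.107e+16 · (2/5.481e+09 − 1/2.97475e+09)) m/s ≈ 564 m/s = 564 m/s.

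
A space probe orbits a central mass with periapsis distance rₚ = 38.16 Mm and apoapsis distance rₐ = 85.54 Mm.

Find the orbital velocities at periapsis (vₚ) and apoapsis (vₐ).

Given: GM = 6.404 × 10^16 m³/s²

Convert to SI: rₚ = 38.16 Mm = 3.816e+07 m; rₐ = 85.54 Mm = 8.554e+07 m.
Use the vis-viva equation v² = GM(2/r − 1/a) with a = (rₚ + rₐ)/2 = (3.816e+07 + 8.554e+07)/2 = 6.185e+07 m.
vₚ = √(GM · (2/rₚ − 1/a)) = √(6.404e+16 · (2/3.816e+07 − 1/6.185e+07)) m/s ≈ 4.818e+04 m/s = 48.18 km/s.
vₐ = √(GM · (2/rₐ − 1/a)) = √(6.404e+16 · (2/8.554e+07 − 1/6.185e+07)) m/s ≈ 2.149e+04 m/s = 21.49 km/s.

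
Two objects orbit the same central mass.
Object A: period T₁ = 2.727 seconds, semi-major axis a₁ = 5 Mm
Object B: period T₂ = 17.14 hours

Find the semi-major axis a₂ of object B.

Convert to SI: a₁ = 5 Mm = 5e+06 m; T₂ = 17.14 hours = 61704 s.
Kepler's third law: (T₁/T₂)² = (a₁/a₂)³ ⇒ a₂ = a₁ · (T₂/T₁)^(2/3).
T₂/T₁ = 61704 / 2.727 = 22627.1.
a₂ = 5e+06 · (22627.1)^(2/3) m ≈ 4e+09 m = 4 Gm.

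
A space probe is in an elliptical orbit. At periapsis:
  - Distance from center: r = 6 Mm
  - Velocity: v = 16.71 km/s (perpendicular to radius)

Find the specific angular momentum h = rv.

Convert to SI: r = 6 Mm = 6e+06 m; v = 16.71 km/s = 16710 m/s.
With v perpendicular to r, h = r · v.
h = 6e+06 · 16710 m²/s ≈ 1.003e+11 m²/s.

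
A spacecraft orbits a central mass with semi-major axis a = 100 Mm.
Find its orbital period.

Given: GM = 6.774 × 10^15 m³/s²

Convert to SI: a = 100 Mm = 1e+08 m.
Kepler's third law: T = 2π √(a³ / GM).
Substituting a = 1e+08 m and GM = 6.774e+15 m³/s²:
T = 2π √((1e+08)³ / 6.774e+15) s
T ≈ 7.634e+04 s = 21.21 hours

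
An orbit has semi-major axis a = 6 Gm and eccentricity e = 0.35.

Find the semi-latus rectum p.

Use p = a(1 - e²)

Convert to SI: a = 6 Gm = 6e+09 m.
p = a (1 − e²).
p = 6e+09 · (1 − (0.35)²) = 6e+09 · 0.8775 ≈ 5.265e+09 m = 5.265 Gm.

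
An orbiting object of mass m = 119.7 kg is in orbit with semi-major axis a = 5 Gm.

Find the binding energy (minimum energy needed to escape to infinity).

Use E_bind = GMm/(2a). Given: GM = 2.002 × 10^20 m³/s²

Convert to SI: a = 5 Gm = 5e+09 m.
Total orbital energy is E = −GMm/(2a); binding energy is E_bind = −E = GMm/(2a).
E_bind = 2.002e+20 · 119.7 / (2 · 5e+09) J ≈ 2.396e+12 J = 2.396 TJ.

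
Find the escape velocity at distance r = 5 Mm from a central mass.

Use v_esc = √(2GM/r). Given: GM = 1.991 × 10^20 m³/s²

Convert to SI: r = 5 Mm = 5e+06 m.
Escape velocity comes from setting total energy to zero: ½v² − GM/r = 0 ⇒ v_esc = √(2GM / r).
v_esc = √(2 · 1.991e+20 / 5e+06) m/s ≈ 8.924e+06 m/s = 8924 km/s.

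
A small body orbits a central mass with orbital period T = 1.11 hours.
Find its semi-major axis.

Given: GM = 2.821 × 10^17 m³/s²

Convert to SI: T = 1.11 hours = 3996 s.
Invert Kepler's third law: a = (GM · T² / (4π²))^(1/3).
Substituting T = 3996 s and GM = 2.821e+17 m³/s²:
a = (2.821e+17 · (3996)² / (4π²))^(1/3) m
a ≈ 4.85e+07 m = 4.85 × 10^7 m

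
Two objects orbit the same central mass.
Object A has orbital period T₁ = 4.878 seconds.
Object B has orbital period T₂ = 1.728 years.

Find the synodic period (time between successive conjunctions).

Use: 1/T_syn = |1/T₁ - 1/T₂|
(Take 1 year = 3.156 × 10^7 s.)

Convert to SI: T₂ = 1.728 years = 5.45357e+07 s.
T_syn = |T₁ · T₂ / (T₁ − T₂)|.
T_syn = |4.878 · 5.45357e+07 / (4.878 − 5.45357e+07)| s ≈ 4.878 s = 4.878 seconds.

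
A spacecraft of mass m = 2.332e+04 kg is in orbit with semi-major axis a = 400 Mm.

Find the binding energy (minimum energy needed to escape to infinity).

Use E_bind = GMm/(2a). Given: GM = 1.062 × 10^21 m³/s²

Convert to SI: a = 400 Mm = 4e+08 m.
Total orbital energy is E = −GMm/(2a); binding energy is E_bind = −E = GMm/(2a).
E_bind = 1.062e+21 · 2.332e+04 / (2 · 4e+08) J ≈ 3.096e+16 J = 30.96 PJ.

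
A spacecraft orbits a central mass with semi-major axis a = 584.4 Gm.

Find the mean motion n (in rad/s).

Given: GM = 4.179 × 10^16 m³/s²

Convert to SI: a = 584.4 Gm = 5.844e+11 m.
n = √(GM / a³).
n = √(4.179e+16 / (5.844e+11)³) rad/s ≈ 4.576e-10 rad/s.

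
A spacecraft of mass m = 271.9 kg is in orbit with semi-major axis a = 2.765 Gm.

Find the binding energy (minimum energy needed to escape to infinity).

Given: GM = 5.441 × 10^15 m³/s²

Convert to SI: a = 2.765 Gm = 2.765e+09 m.
Total orbital energy is E = −GMm/(2a); binding energy is E_bind = −E = GMm/(2a).
E_bind = 5.441e+15 · 271.9 / (2 · 2.765e+09) J ≈ 2.675e+08 J = 267.5 MJ.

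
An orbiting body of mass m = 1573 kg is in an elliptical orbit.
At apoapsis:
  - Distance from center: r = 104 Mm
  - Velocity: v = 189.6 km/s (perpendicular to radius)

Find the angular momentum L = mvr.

Convert to SI: r = 104 Mm = 1.04e+08 m; v = 189.6 km/s = 189600 m/s.
Since v is perpendicular to r, L = m · v · r.
L = 1573 · 189600 · 1.04e+08 kg·m²/s ≈ 3.102e+16 kg·m²/s.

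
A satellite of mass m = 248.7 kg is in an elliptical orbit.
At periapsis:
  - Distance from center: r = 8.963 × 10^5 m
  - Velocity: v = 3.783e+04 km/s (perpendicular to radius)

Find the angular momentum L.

Convert to SI: v = 3.783e+04 km/s = 3.783e+07 m/s.
Since v is perpendicular to r, L = m · v · r.
L = 248.7 · 3.783e+07 · 896300 kg·m²/s ≈ 8.433e+15 kg·m²/s.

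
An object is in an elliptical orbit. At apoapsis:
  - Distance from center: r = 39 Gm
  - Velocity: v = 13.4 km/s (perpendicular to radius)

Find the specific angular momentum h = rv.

Convert to SI: r = 39 Gm = 3.9e+10 m; v = 13.4 km/s = 13400 m/s.
With v perpendicular to r, h = r · v.
h = 3.9e+10 · 13400 m²/s ≈ 5.226e+14 m²/s.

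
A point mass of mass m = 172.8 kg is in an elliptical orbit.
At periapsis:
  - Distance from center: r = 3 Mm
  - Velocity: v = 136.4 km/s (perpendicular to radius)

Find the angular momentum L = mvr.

Convert to SI: r = 3 Mm = 3e+06 m; v = 136.4 km/s = 136400 m/s.
Since v is perpendicular to r, L = m · v · r.
L = 172.8 · 136400 · 3e+06 kg·m²/s ≈ 7.071e+13 kg·m²/s.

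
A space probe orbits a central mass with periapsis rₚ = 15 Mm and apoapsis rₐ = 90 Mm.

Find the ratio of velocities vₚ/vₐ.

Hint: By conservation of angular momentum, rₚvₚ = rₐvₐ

Convert to SI: rₚ = 15 Mm = 1.5e+07 m; rₐ = 90 Mm = 9e+07 m.
Conservation of angular momentum gives rₚvₚ = rₐvₐ, so vₚ/vₐ = rₐ/rₚ.
vₚ/vₐ = 9e+07 / 1.5e+07 ≈ 6.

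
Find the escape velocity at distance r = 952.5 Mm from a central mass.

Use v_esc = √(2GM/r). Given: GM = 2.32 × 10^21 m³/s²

Convert to SI: r = 952.5 Mm = 9.525e+08 m.
Escape velocity comes from setting total energy to zero: ½v² − GM/r = 0 ⇒ v_esc = √(2GM / r).
v_esc = √(2 · 2.32e+21 / 9.525e+08) m/s ≈ 2.207e+06 m/s = 2207 km/s.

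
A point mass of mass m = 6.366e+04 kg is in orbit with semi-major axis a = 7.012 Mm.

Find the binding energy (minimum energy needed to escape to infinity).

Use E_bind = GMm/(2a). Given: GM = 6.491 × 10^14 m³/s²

Convert to SI: a = 7.012 Mm = 7.012e+06 m.
Total orbital energy is E = −GMm/(2a); binding energy is E_bind = −E = GMm/(2a).
E_bind = 6.491e+14 · 6.366e+04 / (2 · 7.012e+06) J ≈ 2.946e+12 J = 2.946 TJ.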